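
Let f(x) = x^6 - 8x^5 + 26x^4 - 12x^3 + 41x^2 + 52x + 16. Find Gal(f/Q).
S_4

The polynomial f is an irreducible sextic over Q, so G = Gal(f/Q) is one of the 16 transitive subgroups 6T1, ..., 6T16 of S_6. The discriminant of f is -1080641454080000, which is not a perfect square, so G is not contained in A_6. The transitive groups of degree 6 not contained in A_6 are: C_6 (6T1, order 6), S_3 (6T2, order 6), D_6 (6T3, order 12), C_3 x S_3 (6T5, order 18), A_4 x C_2 (6T6, order 24), S_4 (6T8, order 24), S_3 x S_3 (6T9, order 36), S_4 x C_2 (6T11, order 48), (S_3 x S_3) : C_2 (6T13, order 72), PGL(2,5) (6T14, order 120), S_6 (6T16, order 720). By Dedekind's theorem, for a prime p not dividing disc(f) the degrees of the irreducible factors of f mod p form the cycle type of an element of G. Factoring f modulo the 22 such primes p <= 89 (skipping 2, 5, which divide the discriminant), each new pattern first appears at: mod 3: f = (x^3 + 2x + 2)(x^3 + x^2 + 2), pattern 3+3; mod 7: f = (x^2 + 1)(x^2 + 2x + 2)(x^2 + 4x + 1), pattern 2+2+2; mod 13: f = (x + 1)(x + 4)(x^4 + 9x^2 + 8x + 4), pattern 4+1+1; mod 43: f = (x + 3)(x + 8)(x^2 + 6x + 25)(x^2 + 18x + 35), pattern 2+2+1+1. No other pattern occurs in this range, so the set of observed cycle types is {3+3, 2+2+2, 4+1+1, 2+2+1+1}. The candidates containing elements of all these cycle types are S_4 (6T8) of order 24, S_4 x C_2 (6T11) of order 48, PGL(2,5) (6T14) of order 120, S_6 (6T16) of order 720; the others are excluded. The observed types are precisely the cycle types that occur in S_4 (6T8) (apart from the identity). Each of the other remaining candidates has further cycle types, and by the Chebotarev density theorem the matching factorization patterns would occur for a proportion of primes equal to their share of the group: S_4 x C_2 (6T11) additionally contains elements of type 6, 4+2, 2+1+1+1+1 (17 of its 48 elements, about 35% of primes); PGL(2,5) (6T14) additionally contains elements of type 6, 5+1 (44 of its 120 elements, about 37% of primes); S_6 (6T16) additionally contains elements of type 6, 5+1, 4+2, 3+2+1, 3+1+1+1, 2+1+1+1+1 (529 of its 720 elements, about 73% of primes). None of the 22 primes tested shows any such pattern (for each of these groups the chance of that is below 10^-4), which rules them out. Hence G = S_4 (6T8), of order 24.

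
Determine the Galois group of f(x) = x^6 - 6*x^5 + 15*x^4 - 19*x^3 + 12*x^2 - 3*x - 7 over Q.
S_3 x S_3

The polynomial f is an irreducible sextic over Q, so G = Gal(f/Q) is one of the 16 transitive subgroups 6T1, ..., 6T16 of S_6. The discriminant of f is 871199469, which is not a perfect square, so G is not contained in A_6. The transitive groups of degree 6 not contained in A_6 are: C_6 (6T1, order 6), S_3 (6T2, order 6), D_6 (6T3, order 12), C_3 x S_3 (6T5, order 18), A_4 x C_2 (6T6, order 24), S_4 (6T8, order 24), S_3 x S_3 (6T9, order 36), S_4 x C_2 (6T11, order 48), (S_3 x S_3) : C_2 (6T13, order 72), PGL(2,5) (6T14, order 120), S_6 (6T16, order 720). By Dedekind's theorem, for a prime p not dividing disc(f) the degrees of the irreducible factors of f mod p form the cycle type of an element of G. Factoring f modulo the 16 such primes p <= 67 (skipping 3, 7, 29, which divide the discriminant), each new pattern first appears at: mod 2: f = (x^6 + x^4 + x^3 + x + 1), pattern 6; mod 5: f = (x + 2)(x + 3)(x^2 + 3)(x^2 + 4x + 1), pattern 2+2+1+1; mod 13: f = (x + 6)(x + 7)(x + 10)(x^3 + 10x^2 + 3x + 8), pattern 3+1+1+1; mod 19: f = (x^2 + 2x + 7)(x^2 + 4x + 8)(x^2 + 7x + 7), pattern 2+2+2; mod 67: f = (x^3 + 64x^2 + 3x + 18)(x^3 + 64x^2 + 3x + 48), pattern 3+3. No other pattern occurs in this range, so the set of observed cycle types is {6, 2+2+1+1, 3+1+1+1, 2+2+2, 3+3}. The candidates containing elements of all these cycle types are S_3 x S_3 (6T9) of order 36, (S_3 x S_3) : C_2 (6T13) of order 72, S_6 (6T16) of order 720; the others are excluded. The observed types are precisely the cycle types that occur in S_3 x S_3 (6T9) (apart from the identity). Each of the other remaining candidates has further cycle types, and by the Chebotarev density theorem the matching factorization patterns would occur for a proportion of primes equal to their share of the group: (S_3 x S_3) : C_2 (6T13) additionally contains elements of type 4+2, 3+2+1, 2+1+1+1+1 (36 of its 72 elements, about 50% of primes); S_6 (6T16) additionally contains elements of type 5+1, 4+2, 4+1+1, 3+2+1, 2+1+1+1+1 (459 of its 720 elements, about 64% of primes). None of the 16 primes tested shows any such pattern (for each of these groups the chance of that is below 10^-4), which rules them out. Hence G = S_3 x S_3 (6T9), of order 36.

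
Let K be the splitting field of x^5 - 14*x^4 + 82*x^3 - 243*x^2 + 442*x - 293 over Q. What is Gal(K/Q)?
The polynomial f is an irreducible quintic over Q, so G = Gal(f/Q) is a transitive subgroup of S_5: one of C_5 (5T1, order 5), D_5 (5T2, order 10), F_20 (5T3, order 20), A_5 (5T4, order 60) or S_5 (5T5, order 120). The discriminant of f is 2916392985025 = 1707745^2, a perfect square, so G is contained in A_5. The transitive groups of degree 5 contained in A_5 are: C_5 (5T1, order 5), D_5 (5T2, order 10), A_5 (5T4, order 60). By Dedekind's theorem, for a prime p not dividing disc(f) the degrees of the irreducible factors of f mod p form the cycle type of an element of G. Factoring f modulo the 23 such primes p <= 103 (skipping 5, 13, 43, 47, which divide the discriminant), each new pattern first appears at: mod 2: f = (x^5 + x^2 + 1), pattern 5; mod 11: f = (x + 7)(x^2 + 4x + 7)(x^2 + 8x + 3), pattern 2+2+1; mod 83: f = (x + 13)(x + 44)(x + 45)(x + 52)(x + 81), pattern 1+1+1+1+1. No other pattern occurs in this range, so the set of observed cycle types is {5, 2+2+1, 1+1+1+1+1}. The candidates containing elements of all these cycle types are D_5 (5T2) of order 10, A_5 (5T4) of order 60; the others are excluded. The observed types are precisely the cycle types that occur in D_5 (5T2). Each of the other remaining candidates has further cycle types, and by the Chebotarev density theorem the matching factorization patterns would occur for a proportion of primes equal to their share of the group: A_5 (5T4) additionally contains elements of type 3+1+1 (20 of its 60 elements, about 33% of primes). None of the 23 primes tested shows any such pattern (for each of these groups the chance of that is below 10^-4), which rules them out. Hence G = D_5 (5T2), of order 10.

D_5 (also written D5)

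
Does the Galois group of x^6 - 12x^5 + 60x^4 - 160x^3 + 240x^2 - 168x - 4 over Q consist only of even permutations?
The polynomial is irreducible of degree 6 over Q. Its discriminant is 746496000000 = 864000^2, a perfect square. A Galois group lies in the alternating group exactly when the discriminant is a square in Q, so the Galois group (A_6) is contained in A_6.

Yes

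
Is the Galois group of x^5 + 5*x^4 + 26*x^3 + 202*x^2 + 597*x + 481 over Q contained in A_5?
The polynomial is irreducible of degree 5 over Q. Its discriminant is 22027763187712, which is not a perfect square. A Galois group lies in the alternating group exactly when the discriminant is a square in Q, so the Galois group (S_5) is not contained in A_5.

No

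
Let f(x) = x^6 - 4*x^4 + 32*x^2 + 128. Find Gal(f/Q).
The polynomial f is an irreducible sextic over Q, so G = Gal(f/Q) is one of the 16 transitive subgroups 6T1, ..., 6T16 of S_6. The discriminant of f is -5497558138880000, which is not a perfect square, so G is not contained in A_6. The transitive groups of degree 6 not contained in A_6 are: C_6 (6T1, order 6), S_3 (6T2, order 6), D_6 (6T3, order 12), C_3 x S_3 (6T5, order 18), A_4 x C_2 (6T6, order 24), S_4 (6T8, order 24), S_3 x S_3 (6T9, order 36), S_4 x C_2 (6T11, order 48), (S_3 x S_3) : C_2 (6T13, order 72), PGL(2,5) (6T14, order 120), S_6 (6T16, order 720). By Dedekind's theorem, for a prime p not dividing disc(f) the degrees of the irreducible factors of f mod p form the cycle type of an element of G. Factoring f modulo the 22 such primes p <= 89 (skipping 2, 5, which divide the discriminant), each new pattern first appears at: mod 3: f = (x^3 + x^2 + 2)(x^3 + 2x^2 + 1), pattern 3+3; mod 7: f = (x^2 + 1)(x^2 + 2x + 3)(x^2 + 5x + 3), pattern 2+2+2; mod 13: f = (x + 5)(x + 8)(x^4 + 8x^2 + 11), pattern 4+1+1; mod 43: f = (x + 19)(x + 24)(x^2 + 16)(x^2 + 40), pattern 2+2+1+1. No other pattern occurs in this range, so the set of observed cycle types is {3+3, 2+2+2, 4+1+1, 2+2+1+1}. The candidates containing elements of all these cycle types are S_4 (6T8) of order 24, S_4 x C_2 (6T11) of order 48, PGL(2,5) (6T14) of order 120, S_6 (6T16) of order 720; the others are excluded. The observed types are precisely the cycle types that occur in S_4 (6T8) (apart from the identity). Each of the other remaining candidates has further cycle types, and by the Chebotarev density theorem the matching factorization patterns would occur for a proportion of primes equal to their share of the group: S_4 x C_2 (6T11) additionally contains elements of type 6, 4+2, 2+1+1+1+1 (17 of its 48 elements, about 35% of primes); PGL(2,5) (6T14) additionally contains elements of type 6, 5+1 (44 of its 120 elements, about 37% of primes); S_6 (6T16) additionally contains elements of type 6, 5+1, 4+2, 3+2+1, 3+1+1+1, 2+1+1+1+1 (529 of its 720 elements, about 73% of primes). None of the 22 primes tested shows any such pattern (for each of these groups the chance of that is below 10^-4), which rules them out. Hence G = S_4 (6T8), of order 24.

S_4 (also written S4-)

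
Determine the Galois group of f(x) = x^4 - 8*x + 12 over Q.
The polynomial is an irreducible quartic over Q and its discriminant is 331776 = 576^2, a perfect square, so the Galois group is contained in A_4. The resolvent cubic y^3 - 48*y - 64 is irreducible over Q. An irreducible resolvent with square discriminant gives A_4.

A_4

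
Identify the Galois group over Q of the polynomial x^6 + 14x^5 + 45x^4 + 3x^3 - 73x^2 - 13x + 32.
The polynomial f is an irreducible sextic over Q, so G = Gal(f/Q) is one of the 16 transitive subgroups 6T1, ..., 6T16 of S_6. The discriminant of f is 3646117689361 = 1909481^2, a perfect square, so G is contained in A_6. The transitive groups of degree 6 contained in A_6 are: A_4 (6T4, order 12), S_4 (6T7, order 24), (C_3 x C_3) : C_4 (6T10, order 36), PSL(2,5) (6T12, order 60), A_6 (6T15, order 360). By Dedekind's theorem, for a prime p not dividing disc(f) the degrees of the irreducible factors of f mod p form the cycle type of an element of G. Factoring f modulo the 21 such primes p <= 83 (skipping 7, 19, which divide the discriminant), each new pattern first appears at: mod 2: f = (x)(x^5 + x^3 + x^2 + x + 1), pattern 5+1; mod 11: f = (x^3 + 4x^2 + 7x + 2)(x^3 + 10x^2 + 9x + 5), pattern 3+3; mod 61: f = (x + 3)(x + 26)(x^2 + 23x + 23)(x^2 + 23x + 33), pattern 2+2+1+1. No other pattern occurs in this range, so the set of observed cycle types is {5+1, 3+3, 2+2+1+1}. The candidates containing elements of all these cycle types are PSL(2,5) (6T12) of order 60, A_6 (6T15) of order 360; the others are excluded. The observed types are precisely the cycle types that occur in PSL(2,5) (6T12) (apart from the identity). Each of the other remaining candidates has further cycle types, and by the Chebotarev density theorem the matching factorization patterns would occur for a proportion of primes equal to their share of the group: A_6 (6T15) additionally contains elements of type 4+2, 3+1+1+1 (130 of its 360 elements, about 36% of primes). None of the 21 primes tested shows any such pattern (for each of these groups the chance of that is below 10^-4), which rules them out. Hence G = PSL(2,5) (6T12), of order 60.

PSL(2,5) (also written A5(6))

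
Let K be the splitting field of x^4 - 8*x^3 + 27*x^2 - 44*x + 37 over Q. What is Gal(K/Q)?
4T2: V_4

The polynomial is an irreducible quartic over Q and its discriminant is 104976 = 324^2, a perfect square, so the Galois group is contained in A_4. The resolvent cubic y^3 - 27*y^2 + 204*y - 308 splits completely over Q, which gives the Klein four-group V_4.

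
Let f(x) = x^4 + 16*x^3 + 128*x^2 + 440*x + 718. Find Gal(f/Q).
C_4 (order 4)

The polynomial is an irreducible quartic over Q and its discriminant is 4299982848, which is not a perfect square, so the Galois group is not contained in A_4. The resolvent cubic y^3 - 128*y^2 + 4168*y - 9792 has exactly one rational root, so the Galois group is C_4 or D_4. The quartic becomes reducible over Q(sqrt(disc)), so the group is C_4.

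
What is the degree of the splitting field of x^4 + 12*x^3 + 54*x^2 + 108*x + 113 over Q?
8

The degree of the splitting field over Q equals the order of the Galois group, so first determine the group. The polynomial is an irreducible quartic over Q and its discriminant is 8388608, which is not a perfect square, so the Galois group is not contained in A_4. The resolvent cubic y^3 - 54*y^2 + 844*y - 3528 has exactly one rational root, so the Galois group is C_4 or D_4. The quartic remains irreducible over Q(sqrt(disc)), so the group is D_4. The Galois group D_4 (4T3) has order 8, so the splitting field has degree 8 over Q.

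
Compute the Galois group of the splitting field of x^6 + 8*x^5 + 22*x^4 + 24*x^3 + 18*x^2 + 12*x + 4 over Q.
The polynomial f is an irreducible sextic over Q, so G = Gal(f/Q) is one of the 16 transitive subgroups 6T1, ..., 6T16 of S_6. The discriminant of f is -147116032, which is not a perfect square, so G is not contained in A_6. The transitive groups of degree 6 not contained in A_6 are: C_6 (6T1, order 6), S_3 (6T2, order 6), D_6 (6T3, order 12), C_3 x S_3 (6T5, order 18), A_4 x C_2 (6T6, order 24), S_4 (6T8, order 24), S_3 x S_3 (6T9, order 36), S_4 x C_2 (6T11, order 48), (S_3 x S_3) : C_2 (6T13, order 72), PGL(2,5) (6T14, order 120), S_6 (6T16, order 720). By Dedekind's theorem, for a prime p not dividing disc(f) the degrees of the irreducible factors of f mod p form the cycle type of an element of G. Factoring f modulo the 28 such primes p <= 113 (skipping 2, 7, which divide the discriminant), each new pattern first appears at: mod 3: f = (x^6 + 2x^5 + x^4 + 1), pattern 6; mod 5: f = (x + 2)(x^2 + 2x + 3)(x^3 + 4x^2 + 4x + 4), pattern 3+2+1; mod 11: f = (x^2 + 4)(x^4 + 8x^3 + 7x^2 + 3x + 1), pattern 4+2; mod 17: f = (x^3 + 4x^2 + 8x + 9)(x^3 + 4x^2 + 15x + 8), pattern 3+3; mod 19: f = (x^2 + 5x + 12)(x^2 + 5x + 18)(x^2 + 17x + 6), pattern 2+2+2; mod 37: f = (x + 8)(x + 20)(x^2 + 21x + 8)(x^2 + 33x + 17), pattern 2+2+1+1; mod 41: f = (x + 8)(x + 16)(x + 21)(x^3 + 4x^2 + 30x + 18), pattern 3+1+1+1; mod 113: f = (x + 12)(x + 21)(x + 102)(x + 107)(x^2 + 105x + 54), pattern 2+1+1+1+1. No other pattern occurs in this range, so the set of observed cycle types is {6, 3+2+1, 4+2, 3+3, 2+2+2, 2+2+1+1, 3+1+1+1, 2+1+1+1+1}. The candidates containing elements of all these cycle types are (S_3 x S_3) : C_2 (6T13) of order 72, S_6 (6T16) of order 720; the others are excluded. The observed types are precisely the cycle types that occur in (S_3 x S_3) : C_2 (6T13) (apart from the identity). Each of the other remaining candidates has further cycle types, and by the Chebotarev density theorem the matching factorization patterns would occur for a proportion of primes equal to their share of the group: S_6 (6T16) additionally contains elements of type 5+1, 4+1+1 (234 of its 720 elements, about 32% of primes). None of the 28 primes tested shows any such pattern (for each of these groups the chance of that is below 10^-4), which rules them out. Hence G = (S_3 x S_3) : C_2 (6T13), of order 72.

6T13: (S_3 x S_3) : C_2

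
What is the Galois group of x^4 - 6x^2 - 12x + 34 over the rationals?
The polynomial is an irreducible quartic over Q and its discriminant is 774400 = 880^2, a perfect square, so the Galois group is contained in A_4. The resolvent cubic y^3 + 6*y^2 - 136*y - 960 splits completely over Q, which gives the Klein four-group V_4.

V_4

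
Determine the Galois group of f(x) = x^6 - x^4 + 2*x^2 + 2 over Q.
The polynomial f is an irreducible sextic over Q, so G = Gal(f/Q) is one of the 16 transitive subgroups 6T1, ..., 6T16 of S_6. The discriminant of f is -5120000, which is not a perfect square, so G is not contained in A_6. The transitive groups of degree 6 not contained in A_6 are: C_6 (6T1, order 6), S_3 (6T2, order 6), D_6 (6T3, order 12), C_3 x S_3 (6T5, order 18), A_4 x C_2 (6T6, order 24), S_4 (6T8, order 24), S_3 x S_3 (6T9, order 36), S_4 x C_2 (6T11, order 48), (S_3 x S_3) : C_2 (6T13, order 72), PGL(2,5) (6T14, order 120), S_6 (6T16, order 720). By Dedekind's theorem, for a prime p not dividing disc(f) the degrees of the irreducible factors of f mod p form the cycle type of an element of G. Factoring f modulo the 22 such primes p <= 89 (skipping 2, 5, which divide the discriminant), each new pattern first appears at: mod 3: f = (x^3 + x^2 + 2)(x^3 + 2x^2 + 1), pattern 3+3; mod 7: f = (x^2 + 2)(x^2 + x + 6)(x^2 + 6x + 6), pattern 2+2+2; mod 13: f = (x + 4)(x + 9)(x^4 + 2x^2 + 8), pattern 4+1+1; mod 43: f = (x + 12)(x + 31)(x^2 + 4)(x^2 + 10), pattern 2+2+1+1. No other pattern occurs in this range, so the set of observed cycle types is {3+3, 2+2+2, 4+1+1, 2+2+1+1}. The candidates containing elements of all these cycle types are S_4 (6T8) of order 24, S_4 x C_2 (6T11) of order 48, PGL(2,5) (6T14) of order 120, S_6 (6T16) of order 720; the others are excluded. The observed types are precisely the cycle types that occur in S_4 (6T8) (apart from the identity). Each of the other remaining candidates has further cycle types, and by the Chebotarev density theorem the matching factorization patterns would occur for a proportion of primes equal to their share of the group: S_4 x C_2 (6T11) additionally contains elements of type 6, 4+2, 2+1+1+1+1 (17 of its 48 elements, about 35% of primes); PGL(2,5) (6T14) additionally contains elements of type 6, 5+1 (44 of its 120 elements, about 37% of primes); S_6 (6T16) additionally contains elements of type 6, 5+1, 4+2, 3+2+1, 3+1+1+1, 2+1+1+1+1 (529 of its 720 elements, about 73% of primes). None of the 22 primes tested shows any such pattern (for each of these groups the chance of that is below 10^-4), which rules them out. Hence G = S_4 (6T8), of order 24.

S_4, S_4(6c), the S_4-action on 6 points not in A_6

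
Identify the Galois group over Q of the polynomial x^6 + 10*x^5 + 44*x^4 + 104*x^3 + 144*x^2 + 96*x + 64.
The polynomial f is an irreducible sextic over Q, so G = Gal(f/Q) is one of the 16 transitive subgroups 6T1, ..., 6T16 of S_6. The discriminant of f is -18046378835968, which is not a perfect square, so G is not contained in A_6. The transitive groups of degree 6 not contained in A_6 are: C_6 (6T1, order 6), S_3 (6T2, order 6), D_6 (6T3, order 12), C_3 x S_3 (6T5, order 18), A_4 x C_2 (6T6, order 24), S_4 (6T8, order 24), S_3 x S_3 (6T9, order 36), S_4 x C_2 (6T11, order 48), (S_3 x S_3) : C_2 (6T13, order 72), PGL(2,5) (6T14, order 120), S_6 (6T16, order 720). By Dedekind's theorem, for a prime p not dividing disc(f) the degrees of the irreducible factors of f mod p form the cycle type of an element of G. Factoring f modulo the 37 such primes p <= 167 (skipping 2, 7, which divide the discriminant), each new pattern first appears at: mod 3: f = (x^6 + x^5 + 2x^4 + 2x^3 + 1), pattern 6; mod 11: f = (x^3 + 3x^2 + 2x + 8)(x^3 + 7x^2 + 10x + 8), pattern 3+3; mod 13: f = (x^2 + 5x + 10)(x^2 + 7x + 1)(x^2 + 11x + 9), pattern 2+2+2; mod 29: f = (x + 5)(x + 13)(x + 16)(x + 19)(x + 21)(x + 23), pattern 1+1+1+1+1+1. No other pattern occurs in this range, so the set of observed cycle types is {6, 3+3, 2+2+2, 1+1+1+1+1+1}. The candidates containing elements of all these cycle types are C_6 (6T1) of order 6, D_6 (6T3) of order 12, C_3 x S_3 (6T5) of order 18, A_4 x C_2 (6T6) of order 24, S_3 x S_3 (6T9) of order 36, S_4 x C_2 (6T11) of order 48, (S_3 x S_3) : C_2 (6T13) of order 72, PGL(2,5) (6T14) of order 120, S_6 (6T16) of order 720; the others are excluded. The observed types are precisely the cycle types that occur in C_6 (6T1). Each of the other remaining candidates has further cycle types, and by the Chebotarev density theorem the matching factorization patterns would occur for a proportion of primes equal to their share of the group: D_6 (6T3) additionally contains elements of type 2+2+1+1 (3 of its 12 elements, about 25% of primes); C_3 x S_3 (6T5) additionally contains elements of type 3+1+1+1 (4 of its 18 elements, about 22% of primes); A_4 x C_2 (6T6) additionally contains elements of type 2+2+1+1, 2+1+1+1+1 (6 of its 24 elements, about 25% of primes); S_3 x S_3 (6T9) additionally contains elements of type 3+1+1+1, 2+2+1+1 (13 of its 36 elements, about 36% of primes); S_4 x C_2 (6T11) additionally contains elements of type 4+2, 4+1+1, 2+2+1+1, 2+1+1+1+1 (24 of its 48 elements, about 50% of primes); (S_3 x S_3) : C_2 (6T13) additionally contains elements of type 4+2, 3+2+1, 3+1+1+1, 2+2+1+1, 2+1+1+1+1 (49 of its 72 elements, about 68% of primes); PGL(2,5) (6T14) additionally contains elements of type 5+1, 4+1+1, 2+2+1+1 (69 of its 120 elements, about 58% of primes); S_6 (6T16) additionally contains elements of type 5+1, 4+2, 4+1+1, 3+2+1, 3+1+1+1, 2+2+1+1, 2+1+1+1+1 (544 of its 720 elements, about 76% of primes). None of the 37 primes tested shows any such pattern (for each of these groups the chance of that is below 10^-4), which rules them out. Hence G = C_6 (6T1), of order 6.

C_6 (order 6)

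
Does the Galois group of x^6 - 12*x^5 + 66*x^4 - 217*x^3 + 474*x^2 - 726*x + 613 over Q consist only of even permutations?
The polynomial is irreducible of degree 6 over Q. Its discriminant is -1691782213203, which is not a perfect square. A Galois group lies in the alternating group exactly when the discriminant is a square in Q, so the Galois group (C_6) is not contained in A_6.

No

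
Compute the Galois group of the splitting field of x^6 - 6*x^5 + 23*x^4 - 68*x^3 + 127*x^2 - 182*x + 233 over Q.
The polynomial f is an irreducible sextic over Q, so G = Gal(f/Q) is one of the 16 transitive subgroups 6T1, ..., 6T16 of S_6. The discriminant of f is -201485505789952, which is not a perfect square, so G is not contained in A_6. The transitive groups of degree 6 not contained in A_6 are: C_6 (6T1, order 6), S_3 (6T2, order 6), D_6 (6T3, order 12), C_3 x S_3 (6T5, order 18), A_4 x C_2 (6T6, order 24), S_4 (6T8, order 24), S_3 x S_3 (6T9, order 36), S_4 x C_2 (6T11, order 48), (S_3 x S_3) : C_2 (6T13, order 72), PGL(2,5) (6T14, order 120), S_6 (6T16, order 720). By Dedekind's theorem, for a prime p not dividing disc(f) the degrees of the irreducible factors of f mod p form the cycle type of an element of G. Factoring f modulo the 29 such primes p <= 113 (skipping 2, which divides the discriminant), each new pattern first appears at: mod 3: f = (x^6 + 2x^4 + x^3 + x^2 + x + 2), pattern 6; mod 5: f = (x + 1)(x^2 + x + 1)(x^3 + 2x^2 + 2x + 3), pattern 3+2+1; mod 7: f = (x^2 + 2)(x^4 + x^3 + 1), pattern 4+2; mod 17: f = (x^3 + 14x^2 + 7x + 2)(x^3 + 14x^2 + 7x + 6), pattern 3+3; mod 19: f = (x^2 + 4x + 5)(x^2 + 12x + 7)(x^2 + 16x + 11), pattern 2+2+2; mod 37: f = (x + 5)(x + 31)(x^2 + 3x + 25)(x^2 + 29x + 10), pattern 2+2+1+1; mod 41: f = (x + 6)(x + 36)(x + 37)(x^3 + 38x^2 + 7x + 18), pattern 3+1+1+1; mod 113: f = (x + 66)(x + 67)(x + 70)(x + 90)(x^2 + 40x + 32), pattern 2+1+1+1+1. No other pattern occurs in this range, so the set of observed cycle types is {6, 3+2+1, 4+2, 3+3, 2+2+2, 2+2+1+1, 3+1+1+1, 2+1+1+1+1}. The candidates containing elements of all these cycle types are (S_3 x S_3) : C_2 (6T13) of order 72, S_6 (6T16) of order 720; the others are excluded. The observed types are precisely the cycle types that occur in (S_3 x S_3) : C_2 (6T13) (apart from the identity). Each of the other remaining candidates has further cycle types, and by the Chebotarev density theorem the matching factorization patterns would occur for a proportion of primes equal to their share of the group: S_6 (6T16) additionally contains elements of type 5+1, 4+1+1 (234 of its 720 elements, about 32% of primes). None of the 29 primes tested shows any such pattern (for each of these groups the chance of that is below 10^-4), which rules them out. Hence G = (S_3 x S_3) : C_2 (6T13), of order 72.

(S_3 x S_3) : C_2, the group 6T13 of order 72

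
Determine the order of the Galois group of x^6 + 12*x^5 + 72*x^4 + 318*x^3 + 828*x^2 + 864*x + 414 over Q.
The degree of the splitting field over Q equals the order of the Galois group, so first determine the group. The polynomial f is an irreducible sextic over Q, so G = Gal(f/Q) is one of the 16 transitive subgroups 6T1, ..., 6T16 of S_6. The discriminant of f is 407330802770688, which is not a perfect square, so G is not contained in A_6. The transitive groups of degree 6 not contained in A_6 are: C_6 (6T1, order 6), S_3 (6T2, order 6), D_6 (6T3, order 12), C_3 x S_3 (6T5, order 18), A_4 x C_2 (6T6, order 24), S_4 (6T8, order 24), S_3 x S_3 (6T9, order 36), S_4 x C_2 (6T11, order 48), (S_3 x S_3) : C_2 (6T13, order 72), PGL(2,5) (6T14, order 120), S_6 (6T16, order 720). By Dedekind's theorem, for a prime p not dividing disc(f) the degrees of the irreducible factors of f mod p form the cycle type of an element of G. Factoring f modulo the 22 such primes p <= 97 (skipping 2, 3, 37, which divide the discriminant), each new pattern first appears at: mod 5: f = (x^6 + 2x^5 + 2x^4 + 3x^3 + 3x^2 + 4x + 4), pattern 6; mod 11: f = (x + 1)(x + 2)(x^2 + 4x + 2)(x^2 + 5x + 10), pattern 2+2+1+1; mod 13: f = (x + 2)(x + 5)(x + 12)(x^3 + 6x^2 + 7x + 8), pattern 3+1+1+1; mod 31: f = (x^2 + 7x + 21)(x^2 + 13x + 6)(x^2 + 23x + 21), pattern 2+2+2; mod 97: f = (x^3 + 6x^2 + 55x + 72)(x^3 + 6x^2 + 78x + 30), pattern 3+3. No other pattern occurs in this range, so the set of observed cycle types is {6, 2+2+1+1, 3+1+1+1, 2+2+2, 3+3}. The candidates containing elements of all these cycle types are S_3 x S_3 (6T9) of order 36, (S_3 x S_3) : C_2 (6T13) of order 72, S_6 (6T16) of order 720; the others are excluded. The observed types are precisely the cycle types that occur in S_3 x S_3 (6T9) (apart from the identity). Each of the other remaining candidates has further cycle types, and by the Chebotarev density theorem the matching factorization patterns would occur for a proportion of primes equal to their share of the group: (S_3 x S_3) : C_2 (6T13) additionally contains elements of type 4+2, 3+2+1, 2+1+1+1+1 (36 of its 72 elements, about 50% of primes); S_6 (6T16) additionally contains elements of type 5+1, 4+2, 4+1+1, 3+2+1, 2+1+1+1+1 (459 of its 720 elements, about 64% of primes). None of the 22 primes tested shows any such pattern (for each of these groups the chance of that is below 10^-4), which rules them out. Hence G = S_3 x S_3 (6T9), of order 36. The Galois group S_3 x S_3 (6T9) has order 36, so the splitting field has degree 36 over Q.

36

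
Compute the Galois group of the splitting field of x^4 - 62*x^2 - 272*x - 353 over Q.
4T3: D_4

The polynomial is an irreducible quartic over Q and its discriminant is -120472576, which is not a perfect square, so the Galois group is not contained in A_4. The resolvent cubic y^3 + 62*y^2 + 1412*y + 13560 has exactly one rational root, so the Galois group is C_4 or D_4. The quartic remains irreducible over Q(sqrt(disc)), so the group is D_4.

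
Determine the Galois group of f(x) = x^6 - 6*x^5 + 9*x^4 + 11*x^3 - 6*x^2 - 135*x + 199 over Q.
C_6 (order 6)

The polynomial f is an irreducible sextic over Q, so G = Gal(f/Q) is one of the 16 transitive subgroups 6T1, ..., 6T16 of S_6. The discriminant of f is -16829675182323, which is not a perfect square, so G is not contained in A_6. The transitive groups of degree 6 not contained in A_6 are: C_6 (6T1, order 6), S_3 (6T2, order 6), D_6 (6T3, order 12), C_3 x S_3 (6T5, order 18), A_4 x C_2 (6T6, order 24), S_4 (6T8, order 24), S_3 x S_3 (6T9, order 36), S_4 x C_2 (6T11, order 48), (S_3 x S_3) : C_2 (6T13, order 72), PGL(2,5) (6T14, order 120), S_6 (6T16, order 720). By Dedekind's theorem, for a prime p not dividing disc(f) the degrees of the irreducible factors of f mod p form the cycle type of an element of G. Factoring f modulo the 37 such primes p <= 167 (skipping 3, 19, which divide the discriminant), each new pattern first appears at: mod 2: f = (x^6 + x^4 + x^3 + x + 1), pattern 6; mod 7: f = (x^3 + 4x^2 + x + 3)(x^3 + 4x^2 + 6x + 1), pattern 3+3; mod 17: f = (x^2 + 3x + 9)(x^2 + 11x + 16)(x^2 + 14x + 10), pattern 2+2+2; mod 37: f = (x + 1)(x + 8)(x + 14)(x + 23)(x + 25)(x + 34), pattern 1+1+1+1+1+1. No other pattern occurs in this range, so the set of observed cycle types is {6, 3+3, 2+2+2, 1+1+1+1+1+1}. The candidates containing elements of all these cycle types are C_6 (6T1) of order 6, D_6 (6T3) of order 12, C_3 x S_3 (6T5) of order 18, A_4 x C_2 (6T6) of order 24, S_3 x S_3 (6T9) of order 36, S_4 x C_2 (6T11) of order 48, (S_3 x S_3) : C_2 (6T13) of order 72, PGL(2,5) (6T14) of order 120, S_6 (6T16) of order 720; the others are excluded. The observed types are precisely the cycle types that occur in C_6 (6T1). Each of the other remaining candidates has further cycle types, and by the Chebotarev density theorem the matching factorization patterns would occur for a proportion of primes equal to their share of the group: D_6 (6T3) additionally contains elements of type 2+2+1+1 (3 of its 12 elements, about 25% of primes); C_3 x S_3 (6T5) additionally contains elements of type 3+1+1+1 (4 of its 18 elements, about 22% of primes); A_4 x C_2 (6T6) additionally contains elements of type 2+2+1+1, 2+1+1+1+1 (6 of its 24 elements, about 25% of primes); S_3 x S_3 (6T9) additionally contains elements of type 3+1+1+1, 2+2+1+1 (13 of its 36 elements, about 36% of primes); S_4 x C_2 (6T11) additionally contains elements of type 4+2, 4+1+1, 2+2+1+1, 2+1+1+1+1 (24 of its 48 elements, about 50% of primes); (S_3 x S_3) : C_2 (6T13) additionally contains elements of type 4+2, 3+2+1, 3+1+1+1, 2+2+1+1, 2+1+1+1+1 (49 of its 72 elements, about 68% of primes); PGL(2,5) (6T14) additionally contains elements of type 5+1, 4+1+1, 2+2+1+1 (69 of its 120 elements, about 58% of primes); S_6 (6T16) additionally contains elements of type 5+1, 4+2, 4+1+1, 3+2+1, 3+1+1+1, 2+2+1+1, 2+1+1+1+1 (544 of its 720 elements, about 76% of primes). None of the 37 primes tested shows any such pattern (for each of these groups the chance of that is below 10^-4), which rules them out. Hence G = C_6 (6T1), of order 6.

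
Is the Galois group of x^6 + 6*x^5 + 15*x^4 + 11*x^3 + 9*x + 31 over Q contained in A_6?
The polynomial is irreducible of degree 6 over Q. Its discriminant is -945145936107, which is not a perfect square. A Galois group lies in the alternating group exactly when the discriminant is a square in Q, so the Galois group ((S_3 x S_3) : C_2) is not contained in A_6.

No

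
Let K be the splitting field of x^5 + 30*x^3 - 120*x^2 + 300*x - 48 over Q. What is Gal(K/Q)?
The polynomial f is an irreducible quintic over Q, so G = Gal(f/Q) is a transitive subgroup of S_5: one of C_5 (5T1, order 5), D_5 (5T2, order 10), F_20 (5T3, order 20), A_5 (5T4, order 60) or S_5 (5T5, order 120). The discriminant of f is 728086579200000, which is not a perfect square, so G is not contained in A_5. The transitive groups of degree 5 not contained in A_5 are: F_20 (5T3, order 20), S_5 (5T5, order 120). By Dedekind's theorem, for a prime p not dividing disc(f) the degrees of the irreducible factors of f mod p form the cycle type of an element of G. Factoring f modulo the 18 such primes p <= 73 (skipping 2, 3, 5, which divide the discriminant), each new pattern first appears at: mod 7: f = (x + 2)(x^4 + 5x^3 + 6x^2 + x + 4), pattern 4+1; mod 11: f = (x + 8)(x^2 + 4x + 2)(x^2 + 10x + 8), pattern 2+2+1; mod 19: f = (x^5 + 11x^3 + 13x^2 + 15x + 9), pattern 5. No other pattern occurs in this range, so the set of observed cycle types is {4+1, 2+2+1, 5}. The candidates containing elements of all these cycle types are F_20 (5T3) of order 20, S_5 (5T5) of order 120; the others are excluded. The observed types are precisely the cycle types that occur in F_20 (5T3) (apart from the identity). Each of the other remaining candidates has further cycle types, and by the Chebotarev density theorem the matching factorization patterns would occur for a proportion of primes equal to their share of the group: S_5 (5T5) additionally contains elements of type 3+2, 3+1+1, 2+1+1+1 (50 of its 120 elements, about 42% of primes). None of the 18 primes tested shows any such pattern (for each of these groups the chance of that is below 10^-4), which rules them out. Hence G = F_20 (5T3), of order 20.

F_20 (also written F20)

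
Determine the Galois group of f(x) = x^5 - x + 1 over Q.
The polynomial f is an irreducible quintic over Q, so G = Gal(f/Q) is a transitive subgroup of S_5: one of C_5 (5T1, order 5), D_5 (5T2, order 10), F_20 (5T3, order 20), A_5 (5T4, order 60) or S_5 (5T5, order 120). The discriminant of f is 2869, which is not a perfect square, so G is not contained in A_5. The transitive groups of degree 5 not contained in A_5 are: F_20 (5T3, order 20), S_5 (5T5, order 120). By Dedekind's theorem, for a prime p not dividing disc(f) the degrees of the irreducible factors of f mod p form the cycle type of an element of G. Factoring f modulo the first such prime p = 2, each new pattern first appears at: mod 2: f = (x^2 + x + 1)(x^3 + x^2 + 1), pattern 3+2. No other pattern occurs in this range, so the set of observed cycle types is {3+2}. Among the candidates above, the only group containing elements of all these cycle types is S_5 (5T5) — F_20 (5T3) lacks at least one of them. Hence G = S_5 (5T5), of order 120.

S_5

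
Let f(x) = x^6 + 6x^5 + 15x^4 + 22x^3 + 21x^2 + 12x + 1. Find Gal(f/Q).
The polynomial f is an irreducible sextic over Q, so G = Gal(f/Q) is one of the 16 transitive subgroups 6T1, ..., 6T16 of S_6. The discriminant of f is 5038848, which is not a perfect square, so G is not contained in A_6. The transitive groups of degree 6 not contained in A_6 are: C_6 (6T1, order 6), S_3 (6T2, order 6), D_6 (6T3, order 12), C_3 x S_3 (6T5, order 18), A_4 x C_2 (6T6, order 24), S_4 (6T8, order 24), S_3 x S_3 (6T9, order 36), S_4 x C_2 (6T11, order 48), (S_3 x S_3) : C_2 (6T13, order 72), PGL(2,5) (6T14, order 120), S_6 (6T16, order 720). By Dedekind's theorem, for a prime p not dividing disc(f) the degrees of the irreducible factors of f mod p form the cycle type of an element of G. Factoring f modulo the 23 such primes p <= 97 (skipping 2, 3, which divide the discriminant), each new pattern first appears at: mod 5: f = (x^6 + x^5 + 2x^3 + x^2 + 2x + 1), pattern 6; mod 11: f = (x + 7)(x + 9)(x^2 + 5x + 2)(x^2 + 7x + 9), pattern 2+2+1+1; mod 13: f = (x + 8)(x + 9)(x + 12)(x^3 + 3x^2 + 3x + 11), pattern 3+1+1+1; mod 31: f = (x^2 + 19x + 14)(x^2 + 24x + 3)(x^2 + 25x + 17), pattern 2+2+2; mod 97: f = (x^3 + 3x^2 + 3x + 12)(x^3 + 3x^2 + 3x + 89), pattern 3+3. No other pattern occurs in this range, so the set of observed cycle types is {6, 2+2+1+1, 3+1+1+1, 2+2+2, 3+3}. The candidates containing elements of all these cycle types are S_3 x S_3 (6T9) of order 36, (S_3 x S_3) : C_2 (6T13) of order 72, S_6 (6T16) of order 720; the others are excluded. The observed types are precisely the cycle types that occur in S_3 x S_3 (6T9) (apart from the identity). Each of the other remaining candidates has further cycle types, and by the Chebotarev density theorem the matching factorization patterns would occur for a proportion of primes equal to their share of the group: (S_3 x S_3) : C_2 (6T13) additionally contains elements of type 4+2, 3+2+1, 2+1+1+1+1 (36 of its 72 elements, about 50% of primes); S_6 (6T16) additionally contains elements of type 5+1, 4+2, 4+1+1, 3+2+1, 2+1+1+1+1 (459 of its 720 elements, about 64% of primes). None of the 23 primes tested shows any such pattern (for each of these groups the chance of that is below 10^-4), which rules them out. Hence G = S_3 x S_3 (6T9), of order 36.

S_3 x S_3 (order 36)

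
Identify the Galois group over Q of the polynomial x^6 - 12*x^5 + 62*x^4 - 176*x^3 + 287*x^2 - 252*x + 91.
The polynomial f is an irreducible sextic over Q, so G = Gal(f/Q) is one of the 16 transitive subgroups 6T1, ..., 6T16 of S_6. The discriminant of f is 153664 = 392^2, a perfect square, so G is contained in A_6. The transitive groups of degree 6 contained in A_6 are: A_4 (6T4, order 12), S_4 (6T7, order 24), (C_3 x C_3) : C_4 (6T10, order 36), PSL(2,5) (6T12, order 60), A_6 (6T15, order 360). By Dedekind's theorem, for a prime p not dividing disc(f) the degrees of the irreducible factors of f mod p form the cycle type of an element of G. Factoring f modulo the 33 such primes p <= 149 (skipping 2, 7, which divide the discriminant), each new pattern first appears at: mod 3: f = (x^3 + x^2 + 2x + 1)(x^3 + 2x^2 + x + 1), pattern 3+3; mod 13: f = (x)(x + 9)(x^2 + 9x + 2)(x^2 + 9x + 12), pattern 2+2+1+1. No other pattern occurs in this range, so the set of observed cycle types is {3+3, 2+2+1+1}. The candidates containing elements of all these cycle types are A_4 (6T4) of order 12, S_4 (6T7) of order 24, (C_3 x C_3) : C_4 (6T10) of order 36, PSL(2,5) (6T12) of order 60, A_6 (6T15) of order 360; the others are excluded. The observed types are precisely the cycle types that occur in A_4 (6T4) (apart from the identity). Each of the other remaining candidates has further cycle types, and by the Chebotarev density theorem the matching factorization patterns would occur for a proportion of primes equal to their share of the group: S_4 (6T7) additionally contains elements of type 4+2 (6 of its 24 elements, about 25% of primes); (C_3 x C_3) : C_4 (6T10) additionally contains elements of type 4+2, 3+1+1+1 (22 of its 36 elements, about 61% of primes); PSL(2,5) (6T12) additionally contains elements of type 5+1 (24 of its 60 elements, about 40% of primes); A_6 (6T15) additionally contains elements of type 5+1, 4+2, 3+1+1+1 (274 of its 360 elements, about 76% of primes). None of the 33 primes tested shows any such pattern (for each of these groups the chance of that is below 10^-4), which rules them out. Hence G = A_4 (6T4), of order 12.

A_4 (also written A4)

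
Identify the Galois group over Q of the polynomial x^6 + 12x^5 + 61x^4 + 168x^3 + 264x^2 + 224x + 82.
The polynomial f is an irreducible sextic over Q, so G = Gal(f/Q) is one of the 16 transitive subgroups 6T1, ..., 6T16 of S_6. The discriminant of f is -1722368, which is not a perfect square, so G is not contained in A_6. The transitive groups of degree 6 not contained in A_6 are: C_6 (6T1, order 6), S_3 (6T2, order 6), D_6 (6T3, order 12), C_3 x S_3 (6T5, order 18), A_4 x C_2 (6T6, order 24), S_4 (6T8, order 24), S_3 x S_3 (6T9, order 36), S_4 x C_2 (6T11, order 48), (S_3 x S_3) : C_2 (6T13, order 72), PGL(2,5) (6T14, order 120), S_6 (6T16, order 720). By Dedekind's theorem, for a prime p not dividing disc(f) the degrees of the irreducible factors of f mod p form the cycle type of an element of G. Factoring f modulo the 29 such primes p <= 127 (skipping 2, 29, which divide the discriminant), each new pattern first appears at: mod 3: f = (x^3 + x^2 + 2x + 1)(x^3 + 2x^2 + 1), pattern 3+3; mod 5: f = (x^6 + 2x^5 + x^4 + 3x^3 + 4x^2 + 4x + 2), pattern 6; mod 7: f = (x + 5)(x + 6)(x^4 + x^3 + 6x^2 + 2x + 6), pattern 4+1+1; mod 17: f = (x + 7)(x + 14)(x^2 + 2x + 15)(x^2 + 6x + 6), pattern 2+2+1+1; mod 23: f = (x^2 + 4x + 8)(x^2 + 14x + 15)(x^2 + 17x + 21), pattern 2+2+2; mod 67: f = (x^2 + 4x + 18)(x^4 + 8x^3 + 11x^2 + 47x + 12), pattern 4+2; mod 127: f = (x + 42)(x + 62)(x + 69)(x + 89)(x^2 + 4x + 125), pattern 2+1+1+1+1. No other pattern occurs in this range, so the set of observed cycle types is {3+3, 6, 4+1+1, 2+2+1+1, 2+2+2, 4+2, 2+1+1+1+1}. The candidates containing elements of all these cycle types are S_4 x C_2 (6T11) of order 48, S_6 (6T16) of order 720; the others are excluded. The observed types are precisely the cycle types that occur in S_4 x C_2 (6T11) (apart from the identity). Each of the other remaining candidates has further cycle types, and by the Chebotarev density theorem the matching factorization patterns would occur for a proportion of primes equal to their share of the group: S_6 (6T16) additionally contains elements of type 5+1, 3+2+1, 3+1+1+1 (304 of its 720 elements, about 42% of primes). None of the 29 primes tested shows any such pattern (for each of these groups the chance of that is below 10^-4), which rules them out. Hence G = S_4 x C_2 (6T11), of order 48.

S_4 x C_2 (also written S4xC2)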